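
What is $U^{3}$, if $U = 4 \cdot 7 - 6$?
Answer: $10648$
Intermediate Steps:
$U = 22$ ($U = 28 - 6 = 22$)
$U^{3} = 22^{3} = 10648$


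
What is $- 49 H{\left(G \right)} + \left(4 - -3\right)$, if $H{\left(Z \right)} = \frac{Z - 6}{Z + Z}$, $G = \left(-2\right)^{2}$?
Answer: $\frac{77}{4} \approx 19.25$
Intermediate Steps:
$G = 4$
$H{\left(Z \right)} = \frac{-6 + Z}{2 Z}$
$- 49 H{\left(G \right)} + \left(4 - -3\right) = - 49 \frac{-6 + 4}{2 \cdot 4} + \left(4 - -3\right) = - 49 \cdot \frac{1}{2} \cdot \frac{1}{4} \left(-2\right) + \left(4 + 3\right) = \left(-49\right) \left(- \frac{1}{4}\right) + 7 = \frac{49}{4} + 7 = \frac{77}{4}$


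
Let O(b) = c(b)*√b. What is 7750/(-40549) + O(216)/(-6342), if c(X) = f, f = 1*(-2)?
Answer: -7750/40549 + 2*√6/1057 ≈ -0.18649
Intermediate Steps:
f = -2
c(X) = -2
O(b) = -2*√b
7750/(-40549) + O(216)/(-6342) = 7750/(-40549) - 12*√6/(-6342) = 7750*(-1/40549) - 12*√6*(-1/6342) = -7750/40549 - 12*√6*(-1/6342) = -7750/40549 + 2*√6/1057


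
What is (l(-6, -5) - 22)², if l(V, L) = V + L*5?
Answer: 2809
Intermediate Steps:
l(V, L) = V + 5*L
(l(-6, -5) - 22)² = ((-6 + 5*(-5)) - 22)² = ((-6 - 25) - 22)² = (-31 - 22)² = (-53)² = 2809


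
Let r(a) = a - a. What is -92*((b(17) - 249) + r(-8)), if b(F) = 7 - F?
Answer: 23828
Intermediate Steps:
r(a) = 0
-92*((b(17) - 249) + r(-8)) = -92*(((7 - 1*17) - 249) + 0) = -92*(((7 - 17) - 249) + 0) = -92*((-10 - 249) + 0) = -92*(-259 + 0) = -92*(-259) = 23828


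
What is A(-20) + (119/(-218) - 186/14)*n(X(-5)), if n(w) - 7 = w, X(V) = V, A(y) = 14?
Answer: -10425/763 ≈ -13.663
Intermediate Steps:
n(w) = 7 + w
A(-20) + (119/(-218) - 186/14)*n(X(-5)) = 14 + (119/(-218) - 186/14)*(7 - 5) = 14 + (119*(-1/218) - 186*1/14)*2 = 14 + (-119/218 - 93/7)*2 = 14 - 21107/1526*2 = 14 - 21107/763 = -10425/763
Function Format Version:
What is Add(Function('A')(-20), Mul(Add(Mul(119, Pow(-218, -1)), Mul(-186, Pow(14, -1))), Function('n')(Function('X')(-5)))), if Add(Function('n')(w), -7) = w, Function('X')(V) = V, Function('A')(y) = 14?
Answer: Rational(-10425, 763) ≈ -13.663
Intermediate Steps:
Function('n')(w) = Add(7, w)
Add(Function('A')(-20), Mul(Add(Mul(119, Pow(-218, -1)), Mul(-186, Pow(14, -1))), Function('n')(Function('X')(-5)))) = Add(14, Mul(Add(Mul(119, Pow(-218, -1)), Mul(-186, Pow(14, -1))), Add(7, -5))) = Add(14, Mul(Add(Mul(119, Rational(-1, 218)), Mul(-186, Rational(1, 14))), 2)) = Add(14, Mul(Add(Rational(-119, 218), Rational(-93, 7)), 2)) = Add(14, Mul(Rational(-21107, 1526), 2)) = Add(14, Rational(-21107, 763)) = Rational(-10425, 763)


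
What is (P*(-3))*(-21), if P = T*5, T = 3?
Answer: 945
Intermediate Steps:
P = 15 (P = 3*5 = 15)
(P*(-3))*(-21) = (15*(-3))*(-21) = -45*(-21) = 945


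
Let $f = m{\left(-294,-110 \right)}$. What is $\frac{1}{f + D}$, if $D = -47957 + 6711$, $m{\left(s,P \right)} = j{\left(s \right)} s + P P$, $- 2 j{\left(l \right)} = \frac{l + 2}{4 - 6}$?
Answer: $- \frac{1}{7684} \approx -0.00013014$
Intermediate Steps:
$j{\left(l \right)} = \frac{1}{2} + \frac{l}{4}$ ($j{\left(l \right)} = - \frac{\left(l + 2\right) \frac{1}{4 - 6}}{2} = - \frac{\left(2 + l\right) \frac{1}{-2}}{2} = - \frac{\left(2 + l\right) \left(- \frac{1}{2}\right)}{2} = - \frac{-1 - \frac{l}{2}}{2} = \frac{1}{2} + \frac{l}{4}$)
$m{\left(s,P \right)} = P^{2} + s \left(\frac{1}{2} + \frac{s}{4}\right)$ ($m{\left(s,P \right)} = \left(\frac{1}{2} + \frac{s}{4}\right) s + P P = s \left(\frac{1}{2} + \frac{s}{4}\right) + P^{2} = P^{2} + s \left(\frac{1}{2} + \frac{s}{4}\right)$)
$D = -41246$
$f = 33562$ ($f = \left(-110\right)^{2} + \frac{1}{4} \left(-294\right) \left(2 - 294\right) = 12100 + \frac{1}{4} \left(-294\right) \left(-292\right) = 12100 + 21462 = 33562$)
$\frac{1}{f + D} = \frac{1}{33562 - 41246} = \frac{1}{-7684} = - \frac{1}{7684}$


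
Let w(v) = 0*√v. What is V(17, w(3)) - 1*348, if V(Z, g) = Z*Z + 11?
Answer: -48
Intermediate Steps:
w(v) = 0
V(Z, g) = 11 + Z² (V(Z, g) = Z² + 11 = 11 + Z²)
V(17, w(3)) - 1*348 = (11 + 17²) - 1*348 = (11 + 289) - 348 = 300 - 348 = -48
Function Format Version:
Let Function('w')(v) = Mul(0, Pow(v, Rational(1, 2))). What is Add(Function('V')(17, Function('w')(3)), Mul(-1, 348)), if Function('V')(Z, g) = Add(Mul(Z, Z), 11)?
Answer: -48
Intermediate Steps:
Function('w')(v) = 0
Function('V')(Z, g) = Add(11, Pow(Z, 2)) (Function('V')(Z, g) = Add(Pow(Z, 2), 11) = Add(11, Pow(Z, 2)))
Add(Function('V')(17, Function('w')(3)), Mul(-1, 348)) = Add(Add(11, Pow(17, 2)), Mul(-1, 348)) = Add(Add(11, 289), -348) = Add(300, -348) = -48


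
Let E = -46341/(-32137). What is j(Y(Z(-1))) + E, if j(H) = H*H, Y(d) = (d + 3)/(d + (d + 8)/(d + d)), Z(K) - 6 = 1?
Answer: 1221613429/410357353 ≈ 2.9770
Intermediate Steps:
Z(K) = 7 (Z(K) = 6 + 1 = 7)
E = 46341/32137 (E = -46341*(-1/32137) = 46341/32137 ≈ 1.4420)
Y(d) = (3 + d)/(d + (8 + d)/(2*d)) (Y(d) = (3 + d)/(d + (8 + d)/((2*d))) = (3 + d)/(d + (8 + d)*(1/(2*d))) = (3 + d)/(d + (8 + d)/(2*d)))
j(H) = H²
j(Y(Z(-1))) + E = (2*7*(3 + 7)/(8 + 7 + 2*7²))² + 46341/32137 = (2*7*10/(8 + 7 + 2*49))² + 46341/32137 = (2*7*10/(8 + 7 + 98))² + 46341/32137 = (2*7*10/113)² + 46341/32137 = (2*7*(1/113)*10)² + 46341/32137 = (140/113)² + 46341/32137 = 19600/12769 + 46341/32137 = 1221613429/410357353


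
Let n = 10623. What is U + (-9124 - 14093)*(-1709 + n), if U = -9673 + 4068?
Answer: -206961943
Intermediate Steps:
U = -5605
U + (-9124 - 14093)*(-1709 + n) = -5605 + (-9124 - 14093)*(-1709 + 10623) = -5605 - 23217*8914 = -5605 - 206956338 = -206961943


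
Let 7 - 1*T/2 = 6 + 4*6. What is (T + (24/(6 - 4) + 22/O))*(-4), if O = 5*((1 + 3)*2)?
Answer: 669/5 ≈ 133.80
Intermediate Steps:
T = -46 (T = 14 - 2*(6 + 4*6) = 14 - 2*(6 + 24) = 14 - 2*30 = 14 - 60 = -46)
O = 40 (O = 5*(4*2) = 5*8 = 40)
(T + (24/(6 - 4) + 22/O))*(-4) = (-46 + (24/(6 - 4) + 22/40))*(-4) = (-46 + (24/2 + 22*(1/40)))*(-4) = (-46 + (24*(1/2) + 11/20))*(-4) = (-46 + (12 + 11/20))*(-4) = (-46 + 251/20)*(-4) = -669/20*(-4) = 669/5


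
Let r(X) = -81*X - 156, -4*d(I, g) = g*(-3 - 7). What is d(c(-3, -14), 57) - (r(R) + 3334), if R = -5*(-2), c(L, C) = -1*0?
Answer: -4451/2 ≈ -2225.5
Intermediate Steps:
c(L, C) = 0
d(I, g) = 5*g/2 (d(I, g) = -g*(-3 - 7)/4 = -g*(-10)/4 = -(-5)*g/2 = 5*g/2)
R = 10
r(X) = -156 - 81*X
d(c(-3, -14), 57) - (r(R) + 3334) = (5/2)*57 - ((-156 - 81*10) + 3334) = 285/2 - ((-156 - 810) + 3334) = 285/2 - (-966 + 3334) = 285/2 - 1*2368 = 285/2 - 2368 = -4451/2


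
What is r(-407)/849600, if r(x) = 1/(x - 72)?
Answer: -1/406958400 ≈ -2.4573e-9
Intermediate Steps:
r(x) = 1/(-72 + x)
r(-407)/849600 = 1/(-72 - 407*849600) = (1/849600)/(-479) = -1/479*1/849600 = -1/406958400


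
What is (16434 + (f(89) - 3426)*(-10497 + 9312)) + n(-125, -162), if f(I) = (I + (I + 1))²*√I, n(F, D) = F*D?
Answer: 4096494 - 37968585*√89 ≈ -3.5410e+8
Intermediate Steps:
n(F, D) = D*F
f(I) = √I*(1 + 2*I)² (f(I) = (I + (1 + I))²*√I = (1 + 2*I)²*√I = √I*(1 + 2*I)²)
(16434 + (f(89) - 3426)*(-10497 + 9312)) + n(-125, -162) = (16434 + (√89*(1 + 2*89)² - 3426)*(-10497 + 9312)) - 162*(-125) = (16434 + (√89*(1 + 178)² - 3426)*(-1185)) + 20250 = (16434 + (√89*179² - 3426)*(-1185)) + 20250 = (16434 + (√89*32041 - 3426)*(-1185)) + 20250 = (16434 + (32041*√89 - 3426)*(-1185)) + 20250 = (16434 + (-3426 + 32041*√89)*(-1185)) + 20250 = (16434 + (4059810 - 37968585*√89)) + 20250 = (4076244 - 37968585*√89) + 20250 = 4096494 - 37968585*√89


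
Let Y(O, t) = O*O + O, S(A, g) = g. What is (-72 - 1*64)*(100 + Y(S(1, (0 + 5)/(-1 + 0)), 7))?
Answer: -16320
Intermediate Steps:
Y(O, t) = O + O**2 (Y(O, t) = O**2 + O = O + O**2)
(-72 - 1*64)*(100 + Y(S(1, (0 + 5)/(-1 + 0)), 7)) = (-72 - 1*64)*(100 + ((0 + 5)/(-1 + 0))*(1 + (0 + 5)/(-1 + 0))) = (-72 - 64)*(100 + (5/(-1))*(1 + 5/(-1))) = -136*(100 + (5*(-1))*(1 + 5*(-1))) = -136*(100 - 5*(1 - 5)) = -136*(100 - 5*(-4)) = -136*(100 + 20) = -136*120 = -16320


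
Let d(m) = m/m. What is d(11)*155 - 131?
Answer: 24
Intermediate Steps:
d(m) = 1
d(11)*155 - 131 = 1*155 - 131 = 155 - 131 = 24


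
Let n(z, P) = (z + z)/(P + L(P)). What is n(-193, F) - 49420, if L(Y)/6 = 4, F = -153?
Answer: -6374794/129 ≈ -49417.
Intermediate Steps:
L(Y) = 24 (L(Y) = 6*4 = 24)
n(z, P) = 2*z/(24 + P) (n(z, P) = (z + z)/(P + 24) = (2*z)/(24 + P) = 2*z/(24 + P))
n(-193, F) - 49420 = 2*(-193)/(24 - 153) - 49420 = 2*(-193)/(-129) - 49420 = 2*(-193)*(-1/129) - 49420 = 386/129 - 49420 = -6374794/129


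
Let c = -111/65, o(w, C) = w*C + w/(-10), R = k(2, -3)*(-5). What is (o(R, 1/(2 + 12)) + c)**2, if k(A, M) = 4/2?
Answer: 418609/207025 ≈ 2.0220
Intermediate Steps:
k(A, M) = 2 (k(A, M) = 4*(1/2) = 2)
R = -10 (R = 2*(-5) = -10)
o(w, C) = -w/10 + C*w (o(w, C) = C*w + w*(-1/10) = C*w - w/10 = -w/10 + C*w)
c = -111/65 (c = -111*1/65 = -111/65 ≈ -1.7077)
(o(R, 1/(2 + 12)) + c)**2 = (-10*(-1/10 + 1/(2 + 12)) - 111/65)**2 = (-10*(-1/10 + 1/14) - 111/65)**2 = (-10*(-1/35) - 111/65)**2 = (2/7 - 111/65)**2 = (-647/455)**2 = 418609/207025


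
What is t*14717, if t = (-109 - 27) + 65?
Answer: -1044907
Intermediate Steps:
t = -71 (t = -136 + 65 = -71)
t*14717 = -71*14717 = -1044907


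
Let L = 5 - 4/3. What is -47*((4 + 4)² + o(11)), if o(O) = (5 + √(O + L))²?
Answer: -14617/3 - 940*√33/3 ≈ -6672.3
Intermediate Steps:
L = 11/3 (L = 5 - 4/3 = 11/3 ≈ 3.6667)
o(O) = (5 + √(11/3 + O))² (o(O) = (5 + √(O + 11/3))² = (5 + √(11/3 + O))²)
-47*((4 + 4)² + o(11)) = -47*((4 + 4)² + (15 + √3*√(11 + 3*11))²/9) = -47*(8² + (15 + √3*√(11 + 33))²/9) = -47*(64 + (15 + √3*√44)²/9) = -47*(64 + (15 + √3*(2*√11))²/9) = -47*(64 + (15 + 2*√33)²/9) = -3008 - 47*(15 + 2*√33)²/9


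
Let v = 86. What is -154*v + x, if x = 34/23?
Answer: -304578/23 ≈ -13243.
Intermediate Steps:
x = 34/23 (x = 34*(1/23) = 34/23 ≈ 1.4783)
-154*v + x = -154*86 + 34/23 = -13244 + 34/23 = -304578/23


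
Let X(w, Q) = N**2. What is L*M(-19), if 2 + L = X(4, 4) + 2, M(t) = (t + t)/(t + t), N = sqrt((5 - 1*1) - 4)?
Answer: 0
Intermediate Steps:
N = 0 (N = sqrt((5 - 1) - 4) = sqrt(4 - 4) = sqrt(0) = 0)
X(w, Q) = 0 (X(w, Q) = 0**2 = 0)
M(t) = 1 (M(t) = (2*t)/((2*t)) = (2*t)*(1/(2*t)) = 1)
L = 0 (L = -2 + (0 + 2) = -2 + 2 = 0)
L*M(-19) = 0*1 = 0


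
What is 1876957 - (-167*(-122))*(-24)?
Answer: 2365933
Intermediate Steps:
1876957 - (-167*(-122))*(-24) = 1876957 - 20374*(-24) = 1876957 - 1*(-488976) = 1876957 + 488976 = 2365933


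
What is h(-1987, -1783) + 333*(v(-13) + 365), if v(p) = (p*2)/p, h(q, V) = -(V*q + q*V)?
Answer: -6963431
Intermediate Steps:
h(q, V) = -2*V*q (h(q, V) = -(V*q + V*q) = -2*V*q)
v(p) = 2 (v(p) = (2*p)/p = 2)
h(-1987, -1783) + 333*(v(-13) + 365) = -2*(-1783)*(-1987) + 333*(2 + 365) = -7085642 + 333*367 = -7085642 + 122211 = -6963431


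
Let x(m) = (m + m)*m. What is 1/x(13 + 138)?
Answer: 1/45602 ≈ 2.1929e-5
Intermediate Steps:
x(m) = 2*m² (x(m) = (2*m)*m = 2*m²)
1/x(13 + 138) = 1/(2*(13 + 138)²) = 1/(2*151²) = 1/(2*22801) = 1/45602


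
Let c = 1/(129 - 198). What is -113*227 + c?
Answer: -1769920/69 ≈ -25651.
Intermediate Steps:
c = -1/69 (c = 1/(-69) = -1/69 ≈ -0.014493)
-113*227 + c = -113*227 - 1/69 = -25651 - 1/69 = -1769920/69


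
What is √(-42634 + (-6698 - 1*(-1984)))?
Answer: 2*I*√11837 ≈ 217.6*I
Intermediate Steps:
√(-42634 + (-6698 - 1*(-1984))) = √(-42634 + (-6698 + 1984)) = √(-42634 - 4714) = √(-47348) = 2*I*√11837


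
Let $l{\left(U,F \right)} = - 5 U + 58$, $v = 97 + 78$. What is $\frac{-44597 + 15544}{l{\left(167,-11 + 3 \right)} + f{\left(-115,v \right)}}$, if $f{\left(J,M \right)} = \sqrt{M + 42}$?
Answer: $\frac{3224883}{86216} + \frac{29053 \sqrt{217}}{603512} \approx 38.114$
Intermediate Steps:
$v = 175$
$f{\left(J,M \right)} = \sqrt{42 + M}$
$l{\left(U,F \right)} = 58 - 5 U$
$\frac{-44597 + 15544}{l{\left(167,-11 + 3 \right)} + f{\left(-115,v \right)}} = \frac{-44597 + 15544}{\left(58 - 835\right) + \sqrt{42 + 175}} = - \frac{29053}{\left(58 - 835\right) + \sqrt{217}} = - \frac{29053}{-777 + \sqrt{217}}$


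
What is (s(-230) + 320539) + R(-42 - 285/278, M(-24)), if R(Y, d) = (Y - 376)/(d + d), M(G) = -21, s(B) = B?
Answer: 3740044373/11676 ≈ 3.2032e+5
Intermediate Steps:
R(Y, d) = (-376 + Y)/(2*d) (R(Y, d) = (-376 + Y)/((2*d)) = (-376 + Y)*(1/(2*d)) = (-376 + Y)/(2*d))
(s(-230) + 320539) + R(-42 - 285/278, M(-24)) = (-230 + 320539) + (½)*(-376 + (-42 - 285/278))/(-21) = 320309 + (½)*(-1/21)*(-376 + (-42 - 285/278)) = 320309 + (½)*(-1/21)*(-376 - 11961/278) = 320309 + (½)*(-1/21)*(-116489/278) = 320309 + 116489/11676 = 3740044373/11676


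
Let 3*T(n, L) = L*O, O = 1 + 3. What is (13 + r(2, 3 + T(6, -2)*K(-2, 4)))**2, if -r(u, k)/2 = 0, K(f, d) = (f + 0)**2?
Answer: 169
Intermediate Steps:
O = 4
T(n, L) = 4*L/3 (T(n, L) = (L*4)/3 = (4*L)/3 = 4*L/3)
K(f, d) = f**2
r(u, k) = 0 (r(u, k) = -2*0 = 0)
(13 + r(2, 3 + T(6, -2)*K(-2, 4)))**2 = (13 + 0)**2 = 13**2 = 169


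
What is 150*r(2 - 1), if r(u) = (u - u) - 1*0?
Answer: 0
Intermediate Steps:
r(u) = 0 (r(u) = 0 + 0 = 0)
150*r(2 - 1) = 150*0 = 0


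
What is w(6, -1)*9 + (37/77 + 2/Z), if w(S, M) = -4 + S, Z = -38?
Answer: 26960/1463 ≈ 18.428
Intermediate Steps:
w(6, -1)*9 + (37/77 + 2/Z) = (-4 + 6)*9 + (37/77 + 2/(-38)) = 2*9 + (37*(1/77) + 2*(-1/38)) = 18 + (37/77 - 1/19) = 18 + 626/1463 = 26960/1463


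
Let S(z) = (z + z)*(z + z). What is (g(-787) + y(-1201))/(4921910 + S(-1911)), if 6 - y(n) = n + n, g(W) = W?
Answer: 1621/19529594 ≈ 8.3002e-5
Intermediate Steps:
y(n) = 6 - 2*n (y(n) = 6 - (n + n) = 6 - 2*n)
S(z) = 4*z² (S(z) = (2*z)*(2*z) = 4*z²)
(g(-787) + y(-1201))/(4921910 + S(-1911)) = (-787 + (6 - 2*(-1201)))/(4921910 + 4*(-1911)²) = (-787 + (6 + 2402))/(4921910 + 4*3651921) = (-787 + 2408)/(4921910 + 14607684) = 1621/19529594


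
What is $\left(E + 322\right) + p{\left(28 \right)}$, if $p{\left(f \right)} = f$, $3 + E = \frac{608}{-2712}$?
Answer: $\frac{117557}{339} \approx 346.78$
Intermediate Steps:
$E = - \frac{1093}{339}$ ($E = -3 + \frac{608}{-2712} = -3 + 608 \left(- \frac{1}{2712}\right) = -3 - \frac{76}{339} = - \frac{1093}{339} \approx -3.2242$)
$\left(E + 322\right) + p{\left(28 \right)} = \left(- \frac{1093}{339} + 322\right) + 28 = \frac{108065}{339} + 28 = \frac{117557}{339}$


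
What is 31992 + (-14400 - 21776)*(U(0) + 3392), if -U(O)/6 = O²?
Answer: -122677000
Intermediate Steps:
U(O) = -6*O²
31992 + (-14400 - 21776)*(U(0) + 3392) = 31992 + (-14400 - 21776)*(-6*0² + 3392) = 31992 - 36176*(-6*0 + 3392) = 31992 - 36176*(0 + 3392) = 31992 - 36176*3392 = 31992 - 122708992 = -122677000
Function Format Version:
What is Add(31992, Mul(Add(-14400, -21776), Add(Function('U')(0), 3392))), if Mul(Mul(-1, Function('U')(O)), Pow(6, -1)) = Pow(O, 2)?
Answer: -122677000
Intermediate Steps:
Function('U')(O) = Mul(-6, Pow(O, 2))
Add(31992, Mul(Add(-14400, -21776), Add(Function('U')(0), 3392))) = Add(31992, Mul(Add(-14400, -21776), Add(Mul(-6, Pow(0, 2)), 3392))) = Add(31992, Mul(-36176, Add(Mul(-6, 0), 3392))) = Add(31992, Mul(-36176, Add(0, 3392))) = Add(31992, Mul(-36176, 3392)) = Add(31992, -122708992) = -122677000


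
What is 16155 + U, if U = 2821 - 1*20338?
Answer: -1362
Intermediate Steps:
U = -17517 (U = 2821 - 20338 = -17517)
16155 + U = 16155 - 17517 = -1362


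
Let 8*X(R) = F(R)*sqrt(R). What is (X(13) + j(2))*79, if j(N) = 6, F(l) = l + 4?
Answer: 474 + 1343*sqrt(13)/8 ≈ 1079.3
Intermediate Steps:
F(l) = 4 + l
X(R) = sqrt(R)*(4 + R)/8 (X(R) = ((4 + R)*sqrt(R))/8 = (sqrt(R)*(4 + R))/8 = sqrt(R)*(4 + R)/8)
(X(13) + j(2))*79 = (sqrt(13)*(4 + 13)/8 + 6)*79 = ((1/8)*sqrt(13)*17 + 6)*79 = (17*sqrt(13)/8 + 6)*79 = (6 + 17*sqrt(13)/8)*79 = 474 + 1343*sqrt(13)/8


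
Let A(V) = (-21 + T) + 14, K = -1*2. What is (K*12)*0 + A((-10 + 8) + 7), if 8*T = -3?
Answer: -59/8 ≈ -7.3750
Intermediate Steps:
K = -2
T = -3/8 (T = (1/8)*(-3) = -3/8 ≈ -0.37500)
A(V) = -59/8 (A(V) = (-21 - 3/8) + 14 = -171/8 + 14 = -59/8)
(K*12)*0 + A((-10 + 8) + 7) = -2*12*0 - 59/8 = -24*0 - 59/8 = 0 - 59/8 = -59/8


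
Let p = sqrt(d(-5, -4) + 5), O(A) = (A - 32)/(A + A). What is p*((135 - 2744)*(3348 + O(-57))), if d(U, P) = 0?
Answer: -996014449*sqrt(5)/114 ≈ -1.9536e+7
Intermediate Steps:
O(A) = (-32 + A)/(2*A) (O(A) = (-32 + A)/((2*A)) = (-32 + A)*(1/(2*A)) = (-32 + A)/(2*A))
p = sqrt(5) (p = sqrt(0 + 5) = sqrt(5) ≈ 2.2361)
p*((135 - 2744)*(3348 + O(-57))) = sqrt(5)*((135 - 2744)*(3348 + (1/2)*(-32 - 57)/(-57))) = sqrt(5)*(-2609*(3348 + (1/2)*(-1/57)*(-89))) = sqrt(5)*(-2609*(3348 + 89/114)) = sqrt(5)*(-2609*381761/114) = sqrt(5)*(-996014449/114) = -996014449*sqrt(5)/114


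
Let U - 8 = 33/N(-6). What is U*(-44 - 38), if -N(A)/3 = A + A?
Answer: -4387/6 ≈ -731.17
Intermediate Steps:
N(A) = -6*A (N(A) = -3*(A + A) = -6*A)
U = 107/12 (U = 8 + 33/((-6*(-6))) = 8 + 33/36 = 8 + 33*(1/36) = 8 + 11/12 = 107/12 ≈ 8.9167)
U*(-44 - 38) = 107*(-44 - 38)/12 = (107/12)*(-82) = -4387/6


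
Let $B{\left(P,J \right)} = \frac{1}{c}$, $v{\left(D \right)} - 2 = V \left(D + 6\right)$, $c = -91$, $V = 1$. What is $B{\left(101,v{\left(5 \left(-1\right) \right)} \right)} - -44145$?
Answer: $\frac{4017194}{91} \approx 44145.0$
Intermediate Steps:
$v{\left(D \right)} = 8 + D$ ($v{\left(D \right)} = 2 + 1 \left(D + 6\right) = 2 + 1 \left(6 + D\right) = 2 + \left(6 + D\right) = 8 + D$)
$B{\left(P,J \right)} = - \frac{1}{91}$ ($B{\left(P,J \right)} = \frac{1}{-91} = - \frac{1}{91}$)
$B{\left(101,v{\left(5 \left(-1\right) \right)} \right)} - -44145 = - \frac{1}{91} - -44145 = - \frac{1}{91} + 44145 = \frac{4017194}{91}$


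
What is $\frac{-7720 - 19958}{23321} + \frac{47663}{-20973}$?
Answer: $- \frac{1692039517}{489111333} \approx -3.4594$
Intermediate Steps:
$\frac{-7720 - 19958}{23321} + \frac{47663}{-20973} = \left(-7720 - 19958\right) \frac{1}{23321} + 47663 \left(- \frac{1}{20973}\right) = \left(-27678\right) \frac{1}{23321} - \frac{47663}{20973} = - \frac{27678}{23321} - \frac{47663}{20973} = - \frac{1692039517}{489111333}$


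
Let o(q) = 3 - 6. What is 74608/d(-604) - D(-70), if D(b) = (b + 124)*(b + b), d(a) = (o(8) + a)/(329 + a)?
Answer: 25106120/607 ≈ 41361.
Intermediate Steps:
o(q) = -3
d(a) = (-3 + a)/(329 + a)
D(b) = 2*b*(124 + b) (D(b) = (124 + b)*(2*b) = 2*b*(124 + b))
74608/d(-604) - D(-70) = 74608/(((-3 - 604)/(329 - 604))) - 2*(-70)*(124 - 70) = 74608/((-607/(-275))) - 2*(-70)*54 = 74608/((-1/275*(-607))) - 1*(-7560) = 74608/(607/275) + 7560 = 74608*(275/607) + 7560 = 20517200/607 + 7560 = 25106120/607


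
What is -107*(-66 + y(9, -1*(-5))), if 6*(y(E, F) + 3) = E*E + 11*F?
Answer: 14873/3 ≈ 4957.7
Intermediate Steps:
y(E, F) = -3 + E²/6 + 11*F/6 (y(E, F) = -3 + (E*E + 11*F)/6 = -3 + (E² + 11*F)/6 = -3 + (E²/6 + 11*F/6) = -3 + E²/6 + 11*F/6)
-107*(-66 + y(9, -1*(-5))) = -107*(-66 + (-3 + (⅙)*9² + 11*(-1*(-5))/6)) = -107*(-66 + (-3 + (⅙)*81 + (11/6)*5)) = -107*(-66 + (-3 + 27/2 + 55/6)) = -107*(-66 + 59/3) = -107*(-139/3) = 14873/3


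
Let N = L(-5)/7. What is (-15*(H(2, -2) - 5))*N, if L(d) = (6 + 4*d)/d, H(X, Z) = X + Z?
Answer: 30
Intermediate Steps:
L(d) = (6 + 4*d)/d
N = ⅖ (N = (4 + 6/(-5))/7 = (4 + 6*(-⅕))*(⅐) = (4 - 6/5)*(⅐) = (14/5)*(⅐) = ⅖ ≈ 0.40000)
(-15*(H(2, -2) - 5))*N = -15*((2 - 2) - 5)*(⅖) = -15*(0 - 5)*(⅖) = -15*(-5)*(⅖) = 75*(⅖) = 30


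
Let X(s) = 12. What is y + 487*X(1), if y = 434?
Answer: 6278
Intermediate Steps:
y + 487*X(1) = 434 + 487*12 = 434 + 5844 = 6278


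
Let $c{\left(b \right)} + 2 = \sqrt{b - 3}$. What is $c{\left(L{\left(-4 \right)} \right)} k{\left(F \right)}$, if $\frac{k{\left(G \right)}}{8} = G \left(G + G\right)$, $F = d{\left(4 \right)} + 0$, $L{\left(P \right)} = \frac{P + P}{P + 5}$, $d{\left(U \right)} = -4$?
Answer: $-512 + 256 i \sqrt{11} \approx -512.0 + 849.06 i$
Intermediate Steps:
$L{\left(P \right)} = \frac{2 P}{5 + P}$
$F = -4$ ($F = -4 + 0 = -4$)
$k{\left(G \right)} = 16 G^{2}$ ($k{\left(G \right)} = 8 G \left(G + G\right) = 8 G 2 G = 8 \cdot 2 G^{2} = 16 G^{2}$)
$c{\left(b \right)} = -2 + \sqrt{-3 + b}$ ($c{\left(b \right)} = -2 + \sqrt{b - 3} = -2 + \sqrt{-3 + b}$)
$c{\left(L{\left(-4 \right)} \right)} k{\left(F \right)} = \left(-2 + \sqrt{-3 + 2 \left(-4\right) \frac{1}{5 - 4}}\right) 16 \left(-4\right)^{2} = \left(-2 + \sqrt{-3 + 2 \left(-4\right) 1^{-1}}\right) 16 \cdot 16 = \left(-2 + \sqrt{-3 + 2 \left(-4\right) 1}\right) 256 = \left(-2 + \sqrt{-3 - 8}\right) 256 = \left(-2 + \sqrt{-11}\right) 256 = \left(-2 + i \sqrt{11}\right) 256 = -512 + 256 i \sqrt{11}$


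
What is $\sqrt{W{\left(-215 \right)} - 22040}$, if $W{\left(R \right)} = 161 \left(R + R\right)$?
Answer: $i \sqrt{91270} \approx 302.11 i$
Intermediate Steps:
$W{\left(R \right)} = 322 R$ ($W{\left(R \right)} = 161 \cdot 2 R = 322 R$)
$\sqrt{W{\left(-215 \right)} - 22040} = \sqrt{322 \left(-215\right) - 22040} = \sqrt{-69230 - 22040} = \sqrt{-91270} = i \sqrt{91270}$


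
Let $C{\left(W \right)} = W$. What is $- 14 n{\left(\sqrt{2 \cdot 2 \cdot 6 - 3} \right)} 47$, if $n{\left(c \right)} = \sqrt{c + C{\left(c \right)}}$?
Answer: $- 658 \sqrt{2} \sqrt[4]{21} \approx -1992.0$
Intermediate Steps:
$n{\left(c \right)} = \sqrt{2} \sqrt{c}$ ($n{\left(c \right)} = \sqrt{c + c} = \sqrt{2 c} = \sqrt{2} \sqrt{c}$)
$- 14 n{\left(\sqrt{2 \cdot 2 \cdot 6 - 3} \right)} 47 = - 14 \sqrt{2} \sqrt{\sqrt{2 \cdot 2 \cdot 6 - 3}} \cdot 47 = - 14 \sqrt{2} \sqrt{\sqrt{4 \cdot 6 - 3}} \cdot 47 = - 14 \sqrt{2} \sqrt{\sqrt{24 - 3}} \cdot 47 = - 14 \sqrt{2} \sqrt{\sqrt{21}} \cdot 47 = - 14 \sqrt{2} \sqrt[4]{21} \cdot 47 = - 658 \sqrt{2} \sqrt[4]{21}$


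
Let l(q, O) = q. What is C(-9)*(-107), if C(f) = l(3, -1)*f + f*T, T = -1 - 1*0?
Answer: 1926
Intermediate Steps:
T = -1 (T = -1 + 0 = -1)
C(f) = 2*f (C(f) = 3*f + f*(-1) = 3*f - f = 2*f)
C(-9)*(-107) = (2*(-9))*(-107) = -18*(-107) = 1926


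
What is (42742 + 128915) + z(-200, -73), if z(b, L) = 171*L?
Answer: 159174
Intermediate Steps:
(42742 + 128915) + z(-200, -73) = (42742 + 128915) + 171*(-73) = 171657 - 12483 = 159174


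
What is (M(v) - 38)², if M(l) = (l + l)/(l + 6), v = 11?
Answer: 389376/289 ≈ 1347.3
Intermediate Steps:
M(l) = 2*l/(6 + l) (M(l) = (2*l)/(6 + l) = 2*l/(6 + l))
(M(v) - 38)² = (2*11/(6 + 11) - 38)² = (2*11/17 - 38)² = (2*11*(1/17) - 38)² = (22/17 - 38)² = (-624/17)² = 389376/289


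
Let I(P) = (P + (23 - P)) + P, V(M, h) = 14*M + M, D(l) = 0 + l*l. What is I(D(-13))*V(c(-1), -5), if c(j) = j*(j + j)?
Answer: 5760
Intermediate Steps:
D(l) = l² (D(l) = 0 + l² = l²)
c(j) = 2*j² (c(j) = j*(2*j) = 2*j²)
V(M, h) = 15*M
I(P) = 23 + P
I(D(-13))*V(c(-1), -5) = (23 + (-13)²)*(15*(2*(-1)²)) = (23 + 169)*(15*(2*1)) = 192*(15*2) = 192*30 = 5760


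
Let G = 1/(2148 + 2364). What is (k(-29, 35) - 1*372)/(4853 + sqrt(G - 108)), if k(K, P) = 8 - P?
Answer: -8736797664/106265347103 + 1596*I*sqrt(137417190)/106265347103 ≈ -0.082217 + 0.00017606*I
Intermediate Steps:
G = 1/4512 ≈ 0.00022163
(k(-29, 35) - 1*372)/(4853 + sqrt(G - 108)) = ((8 - 1*35) - 1*372)/(4853 + sqrt(1/4512 - 108)) = ((8 - 35) - 372)/(4853 + sqrt(-487295/4512)) = (-27 - 372)/(4853 + I*sqrt(137417190)/1128) = -399/(4853 + I*sqrt(137417190)/1128)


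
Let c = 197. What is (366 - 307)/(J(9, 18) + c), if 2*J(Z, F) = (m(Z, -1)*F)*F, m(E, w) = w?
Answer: 59/35 ≈ 1.6857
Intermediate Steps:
J(Z, F) = -F**2/2 (J(Z, F) = ((-F)*F)/2 = (-F**2)/2 = -F**2/2)
(366 - 307)/(J(9, 18) + c) = (366 - 307)/(-1/2*18**2 + 197) = 59/(-1/2*324 + 197) = 59/(-162 + 197) = 59/35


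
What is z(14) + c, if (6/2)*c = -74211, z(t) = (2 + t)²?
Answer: -24481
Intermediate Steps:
c = -24737 (c = (⅓)*(-74211) = -24737)
z(14) + c = (2 + 14)² - 24737 = 16² - 24737 = 256 - 24737 = -24481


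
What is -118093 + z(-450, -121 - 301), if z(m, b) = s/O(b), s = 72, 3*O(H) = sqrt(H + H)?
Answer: -118093 - 108*I*sqrt(211)/211 ≈ -1.1809e+5 - 7.435*I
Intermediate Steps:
O(H) = sqrt(2)*sqrt(H)/3 (O(H) = sqrt(H + H)/3 = sqrt(2*H)/3 = (sqrt(2)*sqrt(H))/3 = sqrt(2)*sqrt(H)/3)
z(m, b) = 108*sqrt(2)/sqrt(b) (z(m, b) = 72/((sqrt(2)*sqrt(b)/3)) = 72*(3*sqrt(2)/(2*sqrt(b))) = 108*sqrt(2)/sqrt(b))
-118093 + z(-450, -121 - 301) = -118093 + 108*sqrt(2)/sqrt(-121 - 301) = -118093 + 108*sqrt(2)/sqrt(-422) = -118093 + 108*sqrt(2)*(-I*sqrt(422)/422) = -118093 - 108*I*sqrt(211)/211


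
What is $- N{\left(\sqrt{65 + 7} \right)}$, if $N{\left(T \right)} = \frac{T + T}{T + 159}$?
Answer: $\frac{16}{2801} - \frac{212 \sqrt{2}}{2801} \approx -0.10133$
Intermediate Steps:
$N{\left(T \right)} = \frac{2 T}{159 + T}$
$- N{\left(\sqrt{65 + 7} \right)} = - \frac{2 \sqrt{65 + 7}}{159 + \sqrt{65 + 7}} = - \frac{2 \sqrt{72}}{159 + \sqrt{72}} = - \frac{2 \cdot 6 \sqrt{2}}{159 + 6 \sqrt{2}} = - \frac{12 \sqrt{2}}{159 + 6 \sqrt{2}}$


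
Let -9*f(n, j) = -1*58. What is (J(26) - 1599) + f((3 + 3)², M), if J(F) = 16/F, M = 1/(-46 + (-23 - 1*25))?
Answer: -186257/117 ≈ -1591.9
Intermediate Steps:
M = -1/94 (M = 1/(-46 + (-23 - 25)) = 1/(-46 - 48) = 1/(-94) = -1/94 ≈ -0.010638)
f(n, j) = 58/9 (f(n, j) = -(-1)*58/9 = -⅑*(-58) = 58/9)
(J(26) - 1599) + f((3 + 3)², M) = (16/26 - 1599) + 58/9 = (16*(1/26) - 1599) + 58/9 = (8/13 - 1599) + 58/9 = -20779/13 + 58/9 = -186257/117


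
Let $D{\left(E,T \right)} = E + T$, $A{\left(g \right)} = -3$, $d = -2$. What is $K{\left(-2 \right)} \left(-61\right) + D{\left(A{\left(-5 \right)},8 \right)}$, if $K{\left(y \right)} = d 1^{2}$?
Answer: $127$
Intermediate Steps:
$K{\left(y \right)} = -2$ ($K{\left(y \right)} = - 2 \cdot 1^{2} = \left(-2\right) 1 = -2$)
$K{\left(-2 \right)} \left(-61\right) + D{\left(A{\left(-5 \right)},8 \right)} = \left(-2\right) \left(-61\right) + \left(-3 + 8\right) = 122 + 5 = 127$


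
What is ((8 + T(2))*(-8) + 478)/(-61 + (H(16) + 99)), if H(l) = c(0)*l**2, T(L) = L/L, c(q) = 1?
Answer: 29/21 ≈ 1.3810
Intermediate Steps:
T(L) = 1
H(l) = l**2 (H(l) = 1*l**2 = l**2)
((8 + T(2))*(-8) + 478)/(-61 + (H(16) + 99)) = ((8 + 1)*(-8) + 478)/(-61 + (16**2 + 99)) = (9*(-8) + 478)/(-61 + (256 + 99)) = (-72 + 478)/(-61 + 355) = 406/294 = 406*(1/294) = 29/21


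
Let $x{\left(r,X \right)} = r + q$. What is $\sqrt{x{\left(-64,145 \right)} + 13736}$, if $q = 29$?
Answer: $\sqrt{13701} \approx 117.05$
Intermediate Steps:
$x{\left(r,X \right)} = 29 + r$ ($x{\left(r,X \right)} = r + 29 = 29 + r$)
$\sqrt{x{\left(-64,145 \right)} + 13736} = \sqrt{\left(29 - 64\right) + 13736} = \sqrt{-35 + 13736} = \sqrt{13701}$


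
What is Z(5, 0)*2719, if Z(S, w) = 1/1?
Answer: 2719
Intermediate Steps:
Z(S, w) = 1
Z(5, 0)*2719 = 1*2719 = 2719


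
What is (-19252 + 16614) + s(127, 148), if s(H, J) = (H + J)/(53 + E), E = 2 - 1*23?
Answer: -84141/32 ≈ -2629.4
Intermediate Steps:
E = -21 (E = 2 - 23 = -21)
s(H, J) = H/32 + J/32 (s(H, J) = (H + J)/(53 - 21) = (H + J)/32 = (H + J)*(1/32) = H/32 + J/32)
(-19252 + 16614) + s(127, 148) = (-19252 + 16614) + ((1/32)*127 + (1/32)*148) = -2638 + (127/32 + 37/8) = -2638 + 275/32 = -84141/32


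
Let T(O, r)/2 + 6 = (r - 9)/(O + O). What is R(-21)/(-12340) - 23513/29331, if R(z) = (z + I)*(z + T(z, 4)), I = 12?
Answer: -522898031/633402945 ≈ -0.82554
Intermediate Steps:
T(O, r) = -12 + (-9 + r)/O (T(O, r) = -12 + 2*((r - 9)/(O + O)) = -12 + 2*((-9 + r)/((2*O))) = -12 + 2*((-9 + r)*(1/(2*O))) = -12 + 2*((-9 + r)/(2*O)) = -12 + (-9 + r)/O)
R(z) = (12 + z)*(z + (-5 - 12*z)/z) (R(z) = (z + 12)*(z + (-9 + 4 - 12*z)/z) = (12 + z)*(z + (-5 - 12*z)/z))
R(-21)/(-12340) - 23513/29331 = (-149 + (-21)**2 - 60/(-21))/(-12340) - 23513/29331 = (-149 + 441 - 60*(-1/21))*(-1/12340) - 23513*1/29331 = (-149 + 441 + 20/7)*(-1/12340) - 23513/29331 = (2064/7)*(-1/12340) - 23513/29331 = -516/21595 - 23513/29331 = -522898031/633402945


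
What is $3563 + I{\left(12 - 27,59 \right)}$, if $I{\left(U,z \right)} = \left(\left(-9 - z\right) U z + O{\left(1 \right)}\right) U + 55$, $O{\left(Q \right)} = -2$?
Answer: $-899052$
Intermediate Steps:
$I{\left(U,z \right)} = 55 + U \left(-2 + U z \left(-9 - z\right)\right)$ ($I{\left(U,z \right)} = \left(\left(-9 - z\right) U z - 2\right) U + 55 = \left(U \left(-9 - z\right) z - 2\right) U + 55 = \left(U z \left(-9 - z\right) - 2\right) U + 55 = \left(-2 + U z \left(-9 - z\right)\right) U + 55 = U \left(-2 + U z \left(-9 - z\right)\right) + 55 = 55 + U \left(-2 + U z \left(-9 - z\right)\right)$)
$3563 + I{\left(12 - 27,59 \right)} = 3563 - \left(-55 + 2 \left(12 - 27\right) + 531 \left(12 - 27\right)^{2} + \left(12 - 27\right)^{2} \cdot 59^{2}\right) = 3563 - \left(-55 + 2 \left(12 - 27\right) + 531 \left(12 - 27\right)^{2} + \left(12 - 27\right)^{2} \cdot 3481\right) = 3563 - \left(-85 + 119475 + \left(-15\right)^{2} \cdot 3481\right) = 3563 + \left(55 + 30 - 225 \cdot 3481 - 531 \cdot 225\right) = 3563 + \left(55 + 30 - 783225 - 119475\right) = 3563 - 902615 = -899052$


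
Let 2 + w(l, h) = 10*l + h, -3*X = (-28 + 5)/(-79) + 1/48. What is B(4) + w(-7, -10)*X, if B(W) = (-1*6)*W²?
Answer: -497545/5688 ≈ -87.473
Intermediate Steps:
B(W) = -6*W²
X = -1183/11376 (X = -((-28 + 5)/(-79) + 1/48)/3 = -(-23*(-1/79) + 1*(1/48))/3 = -(23/79 + 1/48)/3 = -⅓*1183/3792 = -1183/11376 ≈ -0.10399)
w(l, h) = -2 + h + 10*l (w(l, h) = -2 + (10*l + h) = -2 + (h + 10*l) = -2 + h + 10*l)
B(4) + w(-7, -10)*X = -6*4² + (-2 - 10 + 10*(-7))*(-1183/11376) = -6*16 + (-2 - 10 - 70)*(-1183/11376) = -96 - 82*(-1183/11376) = -96 + 48503/5688 = -497545/5688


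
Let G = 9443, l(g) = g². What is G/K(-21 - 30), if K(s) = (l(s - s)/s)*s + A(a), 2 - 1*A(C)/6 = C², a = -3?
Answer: -1349/6 ≈ -224.83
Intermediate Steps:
A(C) = 12 - 6*C²
K(s) = -42 (K(s) = ((s - s)²/s)*s + (12 - 6*(-3)²) = (0²/s)*s + (12 - 6*9) = (0/s)*s + (12 - 54) = 0*s - 42 = 0 - 42 = -42)
G/K(-21 - 30) = 9443/(-42) = 9443*(-1/42) = -1349/6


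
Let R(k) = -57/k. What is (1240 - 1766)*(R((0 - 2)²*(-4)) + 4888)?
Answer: -20583695/8 ≈ -2.5730e+6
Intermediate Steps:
(1240 - 1766)*(R((0 - 2)²*(-4)) + 4888) = (1240 - 1766)*(-57*(-1/(4*(0 - 2)²)) + 4888) = -526*(-57/((-2)²*(-4)) + 4888) = -526*(-57/(4*(-4)) + 4888) = -526*(-57/(-16) + 4888) = -526*(-57*(-1/16) + 4888) = -526*(57/16 + 4888) = -526*78265/16 = -20583695/8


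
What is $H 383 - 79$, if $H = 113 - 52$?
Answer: $23284$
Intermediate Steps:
$H = 61$
$H 383 - 79 = 61 \cdot 383 - 79 = 23363 - 79 = 23284$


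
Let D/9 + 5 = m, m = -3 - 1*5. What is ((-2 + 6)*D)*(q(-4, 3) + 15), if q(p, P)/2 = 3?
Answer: -9828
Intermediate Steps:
q(p, P) = 6 (q(p, P) = 2*3 = 6)
m = -8 (m = -3 - 5 = -8)
D = -117 (D = -45 + 9*(-8) = -45 - 72 = -117)
((-2 + 6)*D)*(q(-4, 3) + 15) = ((-2 + 6)*(-117))*(6 + 15) = (4*(-117))*21 = -468*21 = -9828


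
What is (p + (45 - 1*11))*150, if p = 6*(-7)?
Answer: -1200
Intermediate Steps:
p = -42
(p + (45 - 1*11))*150 = (-42 + (45 - 1*11))*150 = (-42 + (45 - 11))*150 = (-42 + 34)*150 = -8*150 = -1200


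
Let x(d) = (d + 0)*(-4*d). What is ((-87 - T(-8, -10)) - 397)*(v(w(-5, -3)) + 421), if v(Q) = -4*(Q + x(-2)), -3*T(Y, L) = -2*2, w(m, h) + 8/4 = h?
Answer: -735280/3 ≈ -2.4509e+5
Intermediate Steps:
w(m, h) = -2 + h
T(Y, L) = 4/3 (T(Y, L) = -(-2)*2/3 = -⅓*(-4) = 4/3)
x(d) = -4*d² (x(d) = d*(-4*d) = -4*d²)
v(Q) = 64 - 4*Q (v(Q) = -4*(Q - 4*(-2)²) = -4*(Q - 4*4) = -4*(Q - 16) = -4*(-16 + Q) = 64 - 4*Q)
((-87 - T(-8, -10)) - 397)*(v(w(-5, -3)) + 421) = ((-87 - 1*4/3) - 397)*((64 - 4*(-2 - 3)) + 421) = ((-87 - 4/3) - 397)*((64 - 4*(-5)) + 421) = (-265/3 - 397)*((64 + 20) + 421) = -1456*(84 + 421)/3 = -1456/3*505 = -735280/3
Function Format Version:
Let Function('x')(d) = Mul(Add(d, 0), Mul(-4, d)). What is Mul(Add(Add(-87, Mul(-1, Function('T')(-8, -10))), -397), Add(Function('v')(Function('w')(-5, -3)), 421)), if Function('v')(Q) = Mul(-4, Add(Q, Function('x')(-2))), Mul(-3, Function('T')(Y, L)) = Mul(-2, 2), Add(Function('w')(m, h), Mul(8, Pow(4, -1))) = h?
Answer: Rational(-735280, 3) ≈ -2.4509e+5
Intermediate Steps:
Function('w')(m, h) = Add(-2, h)
Function('T')(Y, L) = Rational(4, 3) (Function('T')(Y, L) = Mul(Rational(-1, 3), Mul(-2, 2)) = Mul(Rational(-1, 3), -4) = Rational(4, 3))
Function('x')(d) = Mul(-4, Pow(d, 2)) (Function('x')(d) = Mul(d, Mul(-4, d)) = Mul(-4, Pow(d, 2)))
Function('v')(Q) = Add(64, Mul(-4, Q)) (Function('v')(Q) = Mul(-4, Add(Q, Mul(-4, Pow(-2, 2)))) = Mul(-4, Add(Q, Mul(-4, 4))) = Mul(-4, Add(Q, -16)) = Mul(-4, Add(-16, Q)) = Add(64, Mul(-4, Q)))
Mul(Add(Add(-87, Mul(-1, Function('T')(-8, -10))), -397), Add(Function('v')(Function('w')(-5, -3)), 421)) = Mul(Add(Add(-87, Mul(-1, Rational(4, 3))), -397), Add(Add(64, Mul(-4, Add(-2, -3))), 421)) = Mul(Add(Add(-87, Rational(-4, 3)), -397), Add(Add(64, Mul(-4, -5)), 421)) = Mul(Add(Rational(-265, 3), -397), Add(Add(64, 20), 421)) = Mul(Rational(-1456, 3), Add(84, 421)) = Mul(Rational(-1456, 3), 505) = Rational(-735280, 3)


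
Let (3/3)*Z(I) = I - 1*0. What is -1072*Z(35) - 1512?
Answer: -39032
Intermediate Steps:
Z(I) = I (Z(I) = I - 1*0 = I + 0 = I)
-1072*Z(35) - 1512 = -1072*35 - 1512 = -37520 - 1512 = -39032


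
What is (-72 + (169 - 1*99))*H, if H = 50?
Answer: -100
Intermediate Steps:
(-72 + (169 - 1*99))*H = (-72 + (169 - 1*99))*50 = (-72 + (169 - 99))*50 = (-72 + 70)*50 = -2*50 = -100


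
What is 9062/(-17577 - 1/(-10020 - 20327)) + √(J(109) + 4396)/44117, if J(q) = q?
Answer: -137502257/266704609 + √4505/44117 ≈ -0.51404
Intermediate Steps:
9062/(-17577 - 1/(-10020 - 20327)) + √(J(109) + 4396)/44117 = 9062/(-17577 - 1/(-10020 - 20327)) + √(109 + 4396)/44117 = 9062/(-17577 - 1/(-30347)) + √4505*(1/44117) = 9062/(-17577 - 1*(-1/30347)) + √4505/44117 = 9062/(-17577 + 1/30347) + √4505/44117 = 9062/(-533409218/30347) + √4505/44117 = 9062*(-30347/533409218) + √4505/44117 = -137502257/266704609 + √4505/44117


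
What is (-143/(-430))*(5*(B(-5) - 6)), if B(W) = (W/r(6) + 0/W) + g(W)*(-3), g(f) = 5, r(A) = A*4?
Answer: -72787/2064 ≈ -35.265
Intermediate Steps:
r(A) = 4*A
B(W) = -15 + W/24 (B(W) = (W/((4*6)) + 0/W) + 5*(-3) = (W/24 + 0) - 15 = W/24 - 15 = -15 + W/24)
(-143/(-430))*(5*(B(-5) - 6)) = (-143/(-430))*(5*((-15 + (1/24)*(-5)) - 6)) = (-143*(-1/430))*(5*((-15 - 5/24) - 6)) = 143*(5*(-365/24 - 6))/430 = 143*(5*(-509/24))/430 = (143/430)*(-2545/24) = -72787/2064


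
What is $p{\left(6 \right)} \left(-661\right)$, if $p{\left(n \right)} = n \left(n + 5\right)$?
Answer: $-43626$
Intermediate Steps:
$p{\left(n \right)} = n \left(5 + n\right)$
$p{\left(6 \right)} \left(-661\right) = 6 \left(5 + 6\right) \left(-661\right) = 6 \cdot 11 \left(-661\right) = 66 \left(-661\right) = -43626$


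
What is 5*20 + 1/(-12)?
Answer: 1199/12 ≈ 99.917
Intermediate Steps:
5*20 + 1/(-12) = 100 - 1/12 = 1199/12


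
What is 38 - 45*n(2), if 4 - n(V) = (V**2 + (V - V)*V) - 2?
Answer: -52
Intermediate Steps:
n(V) = 6 - V**2 (n(V) = 4 - ((V**2 + (V - V)*V) - 2) = 4 - ((V**2 + 0*V) - 2) = 4 - ((V**2 + 0) - 2) = 4 - (V**2 - 2) = 4 - (-2 + V**2) = 4 + (2 - V**2) = 6 - V**2)
38 - 45*n(2) = 38 - 45*(6 - 1*2**2) = 38 - 45*(6 - 1*4) = 38 - 45*(6 - 4) = 38 - 45*2 = 38 - 90 = -52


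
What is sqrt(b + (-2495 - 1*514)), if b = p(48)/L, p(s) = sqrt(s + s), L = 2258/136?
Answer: sqrt(-3835394769 + 307088*sqrt(6))/1129 ≈ 54.849*I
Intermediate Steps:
L = 1129/68 (L = 2258*(1/136) = 1129/68 ≈ 16.603)
p(s) = sqrt(2)*sqrt(s) (p(s) = sqrt(2*s) = sqrt(2)*sqrt(s))
b = 272*sqrt(6)/1129 (b = (sqrt(2)*sqrt(48))/(1129/68) = (sqrt(2)*(4*sqrt(3)))*(68/1129) = (4*sqrt(6))*(68/1129) = 272*sqrt(6)/1129 ≈ 0.59013)
sqrt(b + (-2495 - 1*514)) = sqrt(272*sqrt(6)/1129 + (-2495 - 1*514)) = sqrt(272*sqrt(6)/1129 + (-2495 - 514)) = sqrt(272*sqrt(6)/1129 - 3009) = sqrt(-3009 + 272*sqrt(6)/1129)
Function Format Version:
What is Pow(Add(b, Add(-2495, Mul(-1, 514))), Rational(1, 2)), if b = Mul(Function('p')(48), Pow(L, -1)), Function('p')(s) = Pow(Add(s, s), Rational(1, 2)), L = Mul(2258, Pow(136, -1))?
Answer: Mul(Rational(1, 1129), Pow(Add(-3835394769, Mul(307088, Pow(6, Rational(1, 2)))), Rational(1, 2))) ≈ Mul(54.849, I)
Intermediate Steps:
L = Rational(1129, 68) (L = Mul(2258, Rational(1, 136)) = Rational(1129, 68) ≈ 16.603)
Function('p')(s) = Mul(Pow(2, Rational(1, 2)), Pow(s, Rational(1, 2))) (Function('p')(s) = Pow(Mul(2, s), Rational(1, 2)) = Mul(Pow(2, Rational(1, 2)), Pow(s, Rational(1, 2))))
b = Mul(Rational(272, 1129), Pow(6, Rational(1, 2))) (b = Mul(Mul(Pow(2, Rational(1, 2)), Pow(48, Rational(1, 2))), Pow(Rational(1129, 68), -1)) = Mul(Mul(Pow(2, Rational(1, 2)), Mul(4, Pow(3, Rational(1, 2)))), Rational(68, 1129)) = Mul(Mul(4, Pow(6, Rational(1, 2))), Rational(68, 1129)) = Mul(Rational(272, 1129), Pow(6, Rational(1, 2))) ≈ 0.59013)
Pow(Add(b, Add(-2495, Mul(-1, 514))), Rational(1, 2)) = Pow(Add(Mul(Rational(272, 1129), Pow(6, Rational(1, 2))), Add(-2495, Mul(-1, 514))), Rational(1, 2)) = Pow(Add(Mul(Rational(272, 1129), Pow(6, Rational(1, 2))), Add(-2495, -514)), Rational(1, 2)) = Pow(Add(Mul(Rational(272, 1129), Pow(6, Rational(1, 2))), -3009), Rational(1, 2)) = Pow(Add(-3009, Mul(Rational(272, 1129), Pow(6, Rational(1, 2)))), Rational(1, 2))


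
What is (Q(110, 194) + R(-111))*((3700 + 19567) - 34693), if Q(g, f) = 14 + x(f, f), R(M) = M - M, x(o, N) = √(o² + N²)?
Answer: -159964 - 2216644*√2 ≈ -3.2948e+6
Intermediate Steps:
x(o, N) = √(N² + o²)
R(M) = 0
Q(g, f) = 14 + √2*√(f²) (Q(g, f) = 14 + √(f² + f²) = 14 + √(2*f²) = 14 + √2*√(f²))
(Q(110, 194) + R(-111))*((3700 + 19567) - 34693) = ((14 + √2*√(194²)) + 0)*((3700 + 19567) - 34693) = ((14 + √2*√37636) + 0)*(23267 - 34693) = ((14 + √2*194) + 0)*(-11426) = ((14 + 194*√2) + 0)*(-11426) = (14 + 194*√2)*(-11426) = -159964 - 2216644*√2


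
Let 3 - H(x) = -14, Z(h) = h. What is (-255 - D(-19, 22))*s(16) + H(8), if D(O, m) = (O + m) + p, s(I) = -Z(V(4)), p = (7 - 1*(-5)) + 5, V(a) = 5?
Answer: 1392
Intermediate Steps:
p = 17 (p = (7 + 5) + 5 = 12 + 5 = 17)
s(I) = -5 (s(I) = -1*5 = -5)
D(O, m) = 17 + O + m (D(O, m) = (O + m) + 17 = 17 + O + m)
H(x) = 17 (H(x) = 3 - 1*(-14) = 3 + 14 = 17)
(-255 - D(-19, 22))*s(16) + H(8) = (-255 - (17 - 19 + 22))*(-5) + 17 = (-255 - 1*20)*(-5) + 17 = (-255 - 20)*(-5) + 17 = -275*(-5) + 17 = 1375 + 17 = 1392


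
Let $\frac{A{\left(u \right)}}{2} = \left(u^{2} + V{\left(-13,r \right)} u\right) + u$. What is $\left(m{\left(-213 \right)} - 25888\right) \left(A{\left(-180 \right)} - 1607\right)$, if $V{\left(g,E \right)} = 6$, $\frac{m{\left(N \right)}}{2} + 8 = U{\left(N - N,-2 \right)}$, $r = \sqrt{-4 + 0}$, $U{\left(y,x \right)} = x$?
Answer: $-1571916084$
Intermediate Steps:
$r = 2 i$ ($r = \sqrt{-4} = 2 i \approx 2.0 i$)
$m{\left(N \right)} = -20$ ($m{\left(N \right)} = -16 + 2 \left(-2\right) = -16 - 4 = -20$)
$A{\left(u \right)} = 2 u^{2} + 14 u$ ($A{\left(u \right)} = 2 \left(\left(u^{2} + 6 u\right) + u\right) = 2 \left(u^{2} + 7 u\right) = 2 u^{2} + 14 u$)
$\left(m{\left(-213 \right)} - 25888\right) \left(A{\left(-180 \right)} - 1607\right) = \left(-20 - 25888\right) \left(2 \left(-180\right) \left(7 - 180\right) - 1607\right) = - 25908 \left(2 \left(-180\right) \left(-173\right) - 1607\right) = - 25908 \left(62280 - 1607\right) = \left(-25908\right) 60673 = -1571916084$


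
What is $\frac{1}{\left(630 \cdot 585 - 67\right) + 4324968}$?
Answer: $\frac{1}{4693451} \approx 2.1306 \cdot 10^{-7}$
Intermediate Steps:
$\frac{1}{\left(630 \cdot 585 - 67\right) + 4324968} = \frac{1}{\left(368550 - 67\right) + 4324968} = \frac{1}{368483 + 4324968} = \frac{1}{4693451}$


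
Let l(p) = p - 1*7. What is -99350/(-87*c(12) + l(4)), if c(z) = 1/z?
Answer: 397400/41 ≈ 9692.7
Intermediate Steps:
l(p) = -7 + p (l(p) = p - 7 = -7 + p)
c(z) = 1/z
-99350/(-87*c(12) + l(4)) = -99350/(-87/12 + (-7 + 4)) = -99350/(-87*1/12 - 3) = -99350/(-29/4 - 3) = -99350/(-41/4) = -99350*(-4/41) = 397400/41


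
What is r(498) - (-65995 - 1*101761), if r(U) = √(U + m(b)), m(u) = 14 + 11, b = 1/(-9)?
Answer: 167756 + √523 ≈ 1.6778e+5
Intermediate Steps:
b = -⅑ ≈ -0.11111
m(u) = 25
r(U) = √(25 + U) (r(U) = √(U + 25) = √(25 + U))
r(498) - (-65995 - 1*101761) = √(25 + 498) - (-65995 - 1*101761) = √523 - (-65995 - 101761) = √523 - 1*(-167756) = √523 + 167756 = 167756 + √523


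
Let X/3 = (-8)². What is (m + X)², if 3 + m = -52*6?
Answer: 15129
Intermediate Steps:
m = -315 (m = -3 - 52*6 = -3 - 312 = -315)
X = 192 (X = 3*(-8)² = 3*64 = 192)
(m + X)² = (-315 + 192)² = (-123)² = 15129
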